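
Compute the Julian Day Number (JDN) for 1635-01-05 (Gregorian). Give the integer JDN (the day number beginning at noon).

2318236

JDN 2400001 is 17 November 1858 CE (Gregorian), MJD 0; the target day is −81765 days from there, so JDN = 2318236.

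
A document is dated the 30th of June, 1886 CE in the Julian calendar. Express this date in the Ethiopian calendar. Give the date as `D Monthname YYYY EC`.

Both dates share Julian Day Number 2410100; in the Ethiopian calendar that is 6 Hamle 1878 EC.

6 Hamle 1878 EC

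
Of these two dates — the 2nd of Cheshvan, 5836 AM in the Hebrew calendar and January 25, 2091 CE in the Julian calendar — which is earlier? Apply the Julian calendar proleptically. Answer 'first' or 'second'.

first

Converting both to JDN: 2479222 vs 2484820; the smaller is the first.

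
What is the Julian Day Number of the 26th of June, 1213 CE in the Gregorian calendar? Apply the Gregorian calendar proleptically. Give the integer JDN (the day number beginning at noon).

JDN 2400001 is 17 November 1858 CE (Gregorian), MJD 0; the target day is −235725 days from there, so JDN = 2164276.

2164276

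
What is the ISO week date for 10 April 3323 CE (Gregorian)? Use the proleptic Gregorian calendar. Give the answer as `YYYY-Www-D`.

3323-W14-6

The weekday is Saturday (ISO weekday 6).
That Saturday belongs to ISO week 14 of ISO year 3323.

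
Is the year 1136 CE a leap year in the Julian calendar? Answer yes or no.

1136 mod 4 = 0, so it is a leap year in the Julian calendar.

yes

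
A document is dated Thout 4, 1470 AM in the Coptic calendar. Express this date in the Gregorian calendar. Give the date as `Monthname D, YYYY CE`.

September 12, 1753 CE

Julian Day Number of the source date = 2361585.
Converting JDN 2361585 to the Gregorian calendar gives 12 September 1753 CE.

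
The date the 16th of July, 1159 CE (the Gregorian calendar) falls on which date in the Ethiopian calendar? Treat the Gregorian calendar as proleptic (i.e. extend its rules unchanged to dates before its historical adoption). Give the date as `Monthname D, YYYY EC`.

Hamle 15, 1151 EC

Julian Day Number of the source date = 2144572.
Converting JDN 2144572 to the Ethiopian calendar gives 15 Hamle 1151 EC.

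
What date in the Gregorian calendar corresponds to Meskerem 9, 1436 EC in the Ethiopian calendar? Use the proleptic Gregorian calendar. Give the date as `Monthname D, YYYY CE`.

September 16, 1443 CE

Julian Day Number of the source date = 2248363.
Converting JDN 2248363 to the Gregorian calendar gives 16 September 1443 CE.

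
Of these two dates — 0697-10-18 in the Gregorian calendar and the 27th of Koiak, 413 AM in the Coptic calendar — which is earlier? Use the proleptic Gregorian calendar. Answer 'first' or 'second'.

First date → JDN 1975925; second date → JDN 1975629.
JDN 1975629 < JDN 1975925, so the second date is earlier.

second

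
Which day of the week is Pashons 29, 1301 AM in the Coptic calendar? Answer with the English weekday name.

Monday

In the Gregorian calendar this is 3 June 1585 (JDN 2300123).
2300123 ≡ 0 (mod 7); counting from Monday = 0 gives Monday.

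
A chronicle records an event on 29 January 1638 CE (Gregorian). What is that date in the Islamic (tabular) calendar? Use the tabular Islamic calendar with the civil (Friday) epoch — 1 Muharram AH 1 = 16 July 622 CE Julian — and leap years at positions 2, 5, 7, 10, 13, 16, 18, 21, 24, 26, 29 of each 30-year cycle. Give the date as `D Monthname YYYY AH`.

13 Ramadan 1047 AH

Julian Day Number of the source date = 2319356.
Converting JDN 2319356 to the tabular Islamic calendar gives 13 Ramadan 1047 AH.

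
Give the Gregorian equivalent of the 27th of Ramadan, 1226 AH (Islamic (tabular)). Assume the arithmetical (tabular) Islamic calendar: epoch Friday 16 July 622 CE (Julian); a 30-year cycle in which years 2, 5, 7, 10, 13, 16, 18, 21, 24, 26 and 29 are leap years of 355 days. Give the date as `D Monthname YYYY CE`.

15 October 1811 CE

Julian Day Number of the source date = 2382801.
Converting JDN 2382801 to the Gregorian calendar gives 15 October 1811 CE.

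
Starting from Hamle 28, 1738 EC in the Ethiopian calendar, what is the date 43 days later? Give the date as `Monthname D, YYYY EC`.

The starting date is JDN 2358987; 2358987 + 43 = 2359030.
JDN 2359030 corresponds to Meskerem 6, 1739 EC.

Meskerem 6, 1739 EC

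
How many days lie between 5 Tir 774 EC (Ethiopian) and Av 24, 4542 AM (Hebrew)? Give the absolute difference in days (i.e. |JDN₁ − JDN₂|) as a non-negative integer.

First date → JDN 2006683; second date → JDN 2006902.
The interval is |2006683 − 2006902| = 219 days.

219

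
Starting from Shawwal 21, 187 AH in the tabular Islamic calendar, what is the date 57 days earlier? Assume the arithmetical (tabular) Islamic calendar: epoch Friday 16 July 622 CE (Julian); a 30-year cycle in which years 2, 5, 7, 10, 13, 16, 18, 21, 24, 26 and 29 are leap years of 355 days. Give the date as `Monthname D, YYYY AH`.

Sha'ban 23, 187 AH

Counting 57 days back from JDN 2014638 reaches JDN 2014581, which is Sha'ban 23, 187 AH.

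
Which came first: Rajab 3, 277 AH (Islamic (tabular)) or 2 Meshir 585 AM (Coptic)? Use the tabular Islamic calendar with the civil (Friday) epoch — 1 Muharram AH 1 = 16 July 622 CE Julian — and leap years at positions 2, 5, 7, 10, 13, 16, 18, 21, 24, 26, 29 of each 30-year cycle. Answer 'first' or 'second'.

second

The two dates have Julian Day Numbers 2046424 and 2038487 respectively.
Since 2038487 < 2046424, the second date comes first.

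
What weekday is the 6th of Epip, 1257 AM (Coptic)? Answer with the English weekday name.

In the proleptic Gregorian calendar this is 10 July 1541 (JDN 2284089).
Since JDN mod 7 = 3 (0 = Monday), the day is Thursday.

Thursday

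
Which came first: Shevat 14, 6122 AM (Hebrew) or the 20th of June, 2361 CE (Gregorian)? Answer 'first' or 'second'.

second

The two dates have Julian Day Numbers 2583802 and 2583568 respectively.
Since 2583568 < 2583802, the second date comes first.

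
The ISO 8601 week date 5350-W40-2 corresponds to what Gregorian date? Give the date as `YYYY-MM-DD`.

5350-09-29

ISO week 1 of 5350 is the week containing the first Thursday of 5350.
Week 40, day 2 (Tuesday) lands on 5350-09-29.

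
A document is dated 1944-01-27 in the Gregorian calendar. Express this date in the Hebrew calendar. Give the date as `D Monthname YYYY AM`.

Julian Day Number of the source date = 2431117.
Converting JDN 2431117 to the Hebrew calendar gives 2 Shevat 5704 AM.

2 Shevat 5704 AM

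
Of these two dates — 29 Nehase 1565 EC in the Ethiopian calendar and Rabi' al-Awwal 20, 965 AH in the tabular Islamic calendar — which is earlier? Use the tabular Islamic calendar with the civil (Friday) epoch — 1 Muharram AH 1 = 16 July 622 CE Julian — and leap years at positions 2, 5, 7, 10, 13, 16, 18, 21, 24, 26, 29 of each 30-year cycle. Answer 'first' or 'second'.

second

The two dates have Julian Day Numbers 2295830 and 2290127 respectively.
Since 2290127 < 2295830, the second date comes first.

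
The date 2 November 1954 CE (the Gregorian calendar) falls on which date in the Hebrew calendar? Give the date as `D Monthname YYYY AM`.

6 Cheshvan 5715 AM

Both dates share Julian Day Number 2435049; in the Hebrew calendar that is 6 Cheshvan 5715 AM.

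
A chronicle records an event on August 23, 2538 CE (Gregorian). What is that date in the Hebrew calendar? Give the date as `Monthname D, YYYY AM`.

Both dates share Julian Day Number 2648280; in the Hebrew calendar that is 27 Av 6298 AM.

Av 27, 6298 AM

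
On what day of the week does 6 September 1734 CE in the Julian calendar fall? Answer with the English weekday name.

Equivalently 17 September 1734 Gregorian, JDN 2354650.
JDN 2354650 mod 7 = 4, and JDN 0 was a Monday, so this is a Friday.

Friday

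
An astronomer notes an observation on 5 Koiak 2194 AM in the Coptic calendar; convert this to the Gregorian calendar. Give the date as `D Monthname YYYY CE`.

Both dates share Julian Day Number 2626117; in the Gregorian calendar that is 17 December 2477 CE.

17 December 2477 CE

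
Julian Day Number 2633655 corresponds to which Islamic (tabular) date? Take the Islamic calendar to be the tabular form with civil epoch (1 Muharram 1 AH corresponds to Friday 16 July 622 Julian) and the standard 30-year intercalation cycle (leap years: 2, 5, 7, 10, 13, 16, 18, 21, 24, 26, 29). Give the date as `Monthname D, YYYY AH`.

JDN 2633655 is 7 August 2498 in the Gregorian calendar.
In the tabular Islamic calendar that day is Sha'ban 18, 1934 AH.

Sha'ban 18, 1934 AH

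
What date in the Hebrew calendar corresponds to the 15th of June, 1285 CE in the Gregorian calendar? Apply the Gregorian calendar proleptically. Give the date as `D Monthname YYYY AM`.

4 Tammuz 5045 AM

Julian Day Number of the source date = 2190563.
Converting JDN 2190563 to the Hebrew calendar gives 4 Tammuz 5045 AM.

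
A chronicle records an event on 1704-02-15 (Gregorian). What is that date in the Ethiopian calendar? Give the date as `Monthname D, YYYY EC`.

Both dates share Julian Day Number 2343478; in the Ethiopian calendar that is 9 Yekatit 1696 EC.

Yekatit 9, 1696 EC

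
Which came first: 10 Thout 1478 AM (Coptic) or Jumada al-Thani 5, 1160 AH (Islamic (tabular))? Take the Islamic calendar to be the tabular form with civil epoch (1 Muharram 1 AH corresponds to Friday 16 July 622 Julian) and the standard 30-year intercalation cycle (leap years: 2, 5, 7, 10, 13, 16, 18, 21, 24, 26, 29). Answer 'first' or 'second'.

second

Converting both to JDN: 2364513 vs 2359303; the smaller is the second.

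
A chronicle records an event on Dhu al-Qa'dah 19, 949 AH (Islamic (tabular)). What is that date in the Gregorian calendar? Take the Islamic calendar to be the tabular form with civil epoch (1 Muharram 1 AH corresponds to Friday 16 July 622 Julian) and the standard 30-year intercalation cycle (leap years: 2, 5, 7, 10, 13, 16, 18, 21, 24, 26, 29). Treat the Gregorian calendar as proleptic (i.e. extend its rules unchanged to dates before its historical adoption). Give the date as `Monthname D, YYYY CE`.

March 6, 1543 CE

Julian Day Number of the source date = 2284693.
Converting JDN 2284693 to the Gregorian calendar gives 6 March 1543 CE.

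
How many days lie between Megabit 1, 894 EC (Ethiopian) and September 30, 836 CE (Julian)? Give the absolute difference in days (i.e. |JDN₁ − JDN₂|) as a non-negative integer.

JDN of the first date = 2050569.
JDN of the second date = 2026680.
|2026680 − 2050569| = 23889.

23889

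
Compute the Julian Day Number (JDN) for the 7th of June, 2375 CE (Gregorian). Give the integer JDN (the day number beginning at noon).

2588668

JDN 2451545 is 1 January 2000 CE (Gregorian); the target day is +137123 days from there, so JDN = 2588668.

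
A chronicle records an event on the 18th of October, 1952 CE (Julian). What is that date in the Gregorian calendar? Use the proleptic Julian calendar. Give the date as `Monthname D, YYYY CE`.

At this point the Julian calendar is 13 days behind the Gregorian.
18 October 1952 Julian + 13 days → 31 October 1952 Gregorian.

October 31, 1952 CE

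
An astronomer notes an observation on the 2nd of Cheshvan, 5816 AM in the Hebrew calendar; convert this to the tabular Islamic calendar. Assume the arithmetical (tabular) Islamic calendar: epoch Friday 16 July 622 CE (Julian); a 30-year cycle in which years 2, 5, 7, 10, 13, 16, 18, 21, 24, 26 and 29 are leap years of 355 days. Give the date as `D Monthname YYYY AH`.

The source date corresponds to 24 October 2055 in the Gregorian calendar (JDN 2471930).
That day falls on 2 Rabi' al-Thani 1478 AH in the tabular Islamic calendar.

2 Rabi' al-Thani 1478 AH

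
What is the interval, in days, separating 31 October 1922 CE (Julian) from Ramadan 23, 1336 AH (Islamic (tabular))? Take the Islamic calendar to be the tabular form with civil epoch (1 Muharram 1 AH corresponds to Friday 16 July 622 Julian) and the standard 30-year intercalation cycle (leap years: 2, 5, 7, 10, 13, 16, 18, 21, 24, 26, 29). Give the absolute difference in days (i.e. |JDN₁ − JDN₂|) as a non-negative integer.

First date → JDN 2423372; second date → JDN 2421777.
The interval is |2423372 − 2421777| = 1595 days.

1595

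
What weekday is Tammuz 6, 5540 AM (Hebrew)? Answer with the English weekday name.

Sunday

In the Gregorian calendar this is 9 July 1780 (JDN 2371382).
Since JDN mod 7 = 6 (0 = Monday), the day is Sunday.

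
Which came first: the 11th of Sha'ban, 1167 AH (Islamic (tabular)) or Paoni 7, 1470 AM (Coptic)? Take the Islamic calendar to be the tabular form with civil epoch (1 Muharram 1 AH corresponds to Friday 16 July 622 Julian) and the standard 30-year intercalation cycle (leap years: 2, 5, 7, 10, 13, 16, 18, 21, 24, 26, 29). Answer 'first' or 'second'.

first

The two dates have Julian Day Numbers 2361849 and 2361858 respectively.
Since 2361849 < 2361858, the first date comes first.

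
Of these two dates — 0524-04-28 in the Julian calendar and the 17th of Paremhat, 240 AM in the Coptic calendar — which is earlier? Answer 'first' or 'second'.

First date → JDN 1912567; second date → JDN 1912521.
JDN 1912521 < JDN 1912567, so the second date is earlier.

second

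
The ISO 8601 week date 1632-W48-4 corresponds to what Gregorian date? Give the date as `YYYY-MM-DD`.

1632-11-25

ISO week 1 of 1632 is the week containing the first Thursday of 1632.
Week 48, day 4 (Thursday) lands on 1632-11-25.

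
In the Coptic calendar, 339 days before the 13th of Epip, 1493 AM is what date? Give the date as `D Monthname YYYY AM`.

JDN of the 13th of Epip, 1493 AM = 2370295.
2370295 − 339 = 2369956.
JDN 2369956 in the Coptic calendar is 9 Mesori 1492 AM.

9 Mesori 1492 AM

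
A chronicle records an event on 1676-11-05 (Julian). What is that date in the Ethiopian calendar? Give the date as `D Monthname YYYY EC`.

Both dates share Julian Day Number 2333526; in the Ethiopian calendar that is 9 Hidar 1669 EC.

9 Hidar 1669 EC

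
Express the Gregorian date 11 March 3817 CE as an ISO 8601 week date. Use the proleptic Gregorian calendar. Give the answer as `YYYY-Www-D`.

The weekday is Tuesday (ISO weekday 2).
That Tuesday belongs to ISO week 11 of ISO year 3817.

3817-W11-2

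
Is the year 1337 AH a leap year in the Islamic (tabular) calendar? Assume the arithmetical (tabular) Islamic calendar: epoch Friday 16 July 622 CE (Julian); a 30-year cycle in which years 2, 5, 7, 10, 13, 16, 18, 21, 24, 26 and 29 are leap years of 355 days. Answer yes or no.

Year 1337 AH is year 17 of its 30-year cycle; leap positions are 2, 5, 7, 10, 13, 16, 18, 21, 24, 26, 29, so it is a common year (354 days).

no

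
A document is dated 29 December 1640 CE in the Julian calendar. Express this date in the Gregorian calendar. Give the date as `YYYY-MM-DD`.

1641-01-08

For dates in this range the Gregorian date is 10 days ahead of the Julian.
29 December 1640 Julian + 10 days → 8 January 1641 Gregorian.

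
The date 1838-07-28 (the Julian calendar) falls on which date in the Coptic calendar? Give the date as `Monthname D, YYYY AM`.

Both dates share Julian Day Number 2392596; in the Coptic calendar that is 4 Mesori 1554 AM.

Mesori 4, 1554 AM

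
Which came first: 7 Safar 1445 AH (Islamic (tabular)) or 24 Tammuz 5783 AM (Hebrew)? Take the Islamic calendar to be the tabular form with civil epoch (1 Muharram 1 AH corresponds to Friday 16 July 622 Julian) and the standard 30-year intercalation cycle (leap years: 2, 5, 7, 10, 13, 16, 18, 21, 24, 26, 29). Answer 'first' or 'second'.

second

Converting both to JDN: 2460181 vs 2460139; the smaller is the second.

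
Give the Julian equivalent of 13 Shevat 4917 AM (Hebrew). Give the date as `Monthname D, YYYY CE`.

Julian Day Number of the source date = 2143678.
Converting JDN 2143678 to the Julian calendar gives 26 January 1157 CE.

January 26, 1157 CE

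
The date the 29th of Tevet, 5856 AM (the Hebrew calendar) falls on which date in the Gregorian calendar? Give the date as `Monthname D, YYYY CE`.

Julian Day Number of the source date = 2486632.
Converting JDN 2486632 to the Gregorian calendar gives 24 January 2096 CE.

January 24, 2096 CE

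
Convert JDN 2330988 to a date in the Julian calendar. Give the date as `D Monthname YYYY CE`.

24 November 1669 CE

The Gregorian equivalent of JDN 2330988 is 4 December 1669.
In the Julian calendar that day is 24 November 1669 CE.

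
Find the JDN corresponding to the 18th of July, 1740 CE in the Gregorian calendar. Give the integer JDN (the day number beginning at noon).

2356781

JDN 2299161 is 15 October 1582 CE (Gregorian); the target day is +57620 days from there, so JDN = 2356781.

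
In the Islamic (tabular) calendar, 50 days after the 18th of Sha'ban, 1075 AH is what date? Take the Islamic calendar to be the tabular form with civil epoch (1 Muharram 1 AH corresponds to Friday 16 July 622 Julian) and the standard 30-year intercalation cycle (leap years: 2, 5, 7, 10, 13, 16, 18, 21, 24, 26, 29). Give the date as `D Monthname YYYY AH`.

9 Shawwal 1075 AH

The starting date is JDN 2329254; 2329254 + 50 = 2329304.
JDN 2329304 corresponds to 9 Shawwal 1075 AH.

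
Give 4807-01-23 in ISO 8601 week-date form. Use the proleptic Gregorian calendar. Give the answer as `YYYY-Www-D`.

The weekday is Tuesday (ISO weekday 2).
That Tuesday belongs to ISO week 4 of ISO year 4807.

4807-W04-2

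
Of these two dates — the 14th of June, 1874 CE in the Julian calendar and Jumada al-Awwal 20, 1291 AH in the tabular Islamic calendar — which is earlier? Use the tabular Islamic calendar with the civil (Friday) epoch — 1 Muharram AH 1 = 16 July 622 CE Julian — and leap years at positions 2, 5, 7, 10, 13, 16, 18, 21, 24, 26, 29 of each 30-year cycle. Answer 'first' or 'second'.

First date → JDN 2405701; second date → JDN 2405710.
JDN 2405701 < JDN 2405710, so the first date is earlier.

first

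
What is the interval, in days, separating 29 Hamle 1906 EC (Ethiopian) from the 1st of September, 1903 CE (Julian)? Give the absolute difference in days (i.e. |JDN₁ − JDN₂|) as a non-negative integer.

3978

JDN of the first date = 2420350.
JDN of the second date = 2416372.
|2416372 − 2420350| = 3978.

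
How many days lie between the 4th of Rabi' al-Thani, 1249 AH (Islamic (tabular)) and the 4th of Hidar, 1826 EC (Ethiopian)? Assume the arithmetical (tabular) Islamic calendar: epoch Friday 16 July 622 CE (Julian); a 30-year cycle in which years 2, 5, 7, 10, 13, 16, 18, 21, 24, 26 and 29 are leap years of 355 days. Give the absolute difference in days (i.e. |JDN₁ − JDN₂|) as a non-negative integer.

JDN of the first date = 2390782.
JDN of the second date = 2390865.
|2390865 − 2390782| = 83.

83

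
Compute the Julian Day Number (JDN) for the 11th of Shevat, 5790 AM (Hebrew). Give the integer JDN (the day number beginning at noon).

2462517

Equivalently 15 January 2030 (Gregorian).
JDN 2299161 is 15 October 1582 CE (Gregorian); the target day is +163356 days from there, so JDN = 2462517.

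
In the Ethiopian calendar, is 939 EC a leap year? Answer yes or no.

yes

939 mod 4 = 3; in the Ethiopian calendar a year is leap when year mod 4 = 3, so it is a leap year.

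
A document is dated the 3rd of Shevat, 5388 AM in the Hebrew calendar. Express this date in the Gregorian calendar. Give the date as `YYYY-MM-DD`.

Both dates share Julian Day Number 2315682; in the Gregorian calendar that is 8 January 1628 CE.

1628-01-08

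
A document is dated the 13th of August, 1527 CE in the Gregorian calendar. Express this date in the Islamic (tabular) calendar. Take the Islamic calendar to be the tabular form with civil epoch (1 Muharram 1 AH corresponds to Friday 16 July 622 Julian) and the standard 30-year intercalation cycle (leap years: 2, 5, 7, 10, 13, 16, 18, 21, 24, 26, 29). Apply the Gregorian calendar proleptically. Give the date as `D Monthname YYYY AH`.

Julian Day Number of the source date = 2279009.
Converting JDN 2279009 to the tabular Islamic calendar gives 5 Dhu al-Qa'dah 933 AH.

5 Dhu al-Qa'dah 933 AH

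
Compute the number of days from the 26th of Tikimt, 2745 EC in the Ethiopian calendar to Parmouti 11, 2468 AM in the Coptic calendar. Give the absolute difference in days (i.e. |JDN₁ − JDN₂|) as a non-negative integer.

First date → JDN 2726522; second date → JDN 2726322.
The interval is |2726522 − 2726322| = 200 days.

200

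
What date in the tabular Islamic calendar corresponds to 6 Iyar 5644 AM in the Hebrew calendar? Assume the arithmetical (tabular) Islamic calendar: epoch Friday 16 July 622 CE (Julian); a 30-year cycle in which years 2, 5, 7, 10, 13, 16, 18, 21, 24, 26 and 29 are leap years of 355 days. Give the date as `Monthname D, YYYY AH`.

Julian Day Number of the source date = 2409298.
Converting JDN 2409298 to the tabular Islamic calendar gives 5 Rajab 1301 AH.

Rajab 5, 1301 AH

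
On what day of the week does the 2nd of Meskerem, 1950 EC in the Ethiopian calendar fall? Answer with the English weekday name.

Thursday

In the Gregorian calendar this is 12 September 1957 (JDN 2436094).
JDN 2436094 mod 7 = 3, and JDN 0 was a Monday, so this is a Thursday.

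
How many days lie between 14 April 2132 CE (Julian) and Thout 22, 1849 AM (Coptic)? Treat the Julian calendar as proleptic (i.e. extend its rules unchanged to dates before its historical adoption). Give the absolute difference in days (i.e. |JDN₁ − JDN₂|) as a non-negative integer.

158

First date → JDN 2499875; second date → JDN 2500033.
The interval is |2499875 − 2500033| = 158 days.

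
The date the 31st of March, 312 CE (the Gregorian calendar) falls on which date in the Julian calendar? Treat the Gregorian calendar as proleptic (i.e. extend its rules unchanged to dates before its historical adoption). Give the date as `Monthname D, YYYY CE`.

March 30, 312 CE

The Julian–Gregorian offset here is 1 day (Julian trailing).
31 March 312 Gregorian − 1 day → 30 March 312 Julian.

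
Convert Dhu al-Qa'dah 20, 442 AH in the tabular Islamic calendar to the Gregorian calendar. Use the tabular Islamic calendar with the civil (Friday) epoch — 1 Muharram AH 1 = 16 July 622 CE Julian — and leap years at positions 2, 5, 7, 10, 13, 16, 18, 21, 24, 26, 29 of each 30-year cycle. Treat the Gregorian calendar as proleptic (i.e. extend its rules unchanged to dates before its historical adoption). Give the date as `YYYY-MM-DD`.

1051-04-11

Julian Day Number of the source date = 2105030.
Converting JDN 2105030 to the Gregorian calendar gives 11 April 1051 CE.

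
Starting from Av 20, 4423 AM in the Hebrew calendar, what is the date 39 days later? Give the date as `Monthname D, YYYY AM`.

JDN of Av 20, 4423 AM = 1963430.
1963430 + 39 = 1963469.
JDN 1963469 in the Hebrew calendar is Elul 29, 4423 AM.

Elul 29, 4423 AM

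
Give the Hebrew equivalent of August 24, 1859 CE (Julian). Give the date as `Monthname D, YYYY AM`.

Julian Day Number of the source date = 2400293.
Converting JDN 2400293 to the Hebrew calendar gives 6 Elul 5619 AM.

Elul 6, 5619 AM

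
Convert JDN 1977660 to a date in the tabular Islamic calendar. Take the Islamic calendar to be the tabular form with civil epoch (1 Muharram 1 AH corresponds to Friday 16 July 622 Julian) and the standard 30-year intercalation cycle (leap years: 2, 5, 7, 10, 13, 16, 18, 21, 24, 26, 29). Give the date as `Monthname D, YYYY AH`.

The proleptic Gregorian equivalent of JDN 1977660 is 20 July 702.
In the tabular Islamic calendar that day is Jumada al-Thani 15, 83 AH.

Jumada al-Thani 15, 83 AH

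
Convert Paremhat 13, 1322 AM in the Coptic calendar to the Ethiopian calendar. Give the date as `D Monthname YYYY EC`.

The source date corresponds to 19 March 1606 in the Gregorian calendar (JDN 2307717).
That day falls on 13 Megabit 1598 EC in the Ethiopian calendar.

13 Megabit 1598 EC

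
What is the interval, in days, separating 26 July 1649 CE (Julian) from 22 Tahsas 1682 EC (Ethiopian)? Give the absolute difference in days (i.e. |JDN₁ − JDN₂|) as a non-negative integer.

JDN of the first date = 2323562.
JDN of the second date = 2338317.
|2338317 − 2323562| = 14755.

14755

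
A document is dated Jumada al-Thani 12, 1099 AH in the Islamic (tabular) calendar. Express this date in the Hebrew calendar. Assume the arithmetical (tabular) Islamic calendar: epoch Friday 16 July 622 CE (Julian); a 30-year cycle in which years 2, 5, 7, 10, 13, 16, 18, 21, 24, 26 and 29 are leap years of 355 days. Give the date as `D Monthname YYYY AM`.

Both dates share Julian Day Number 2337694; in the Hebrew calendar that is 14 Nisan 5448 AM.

14 Nisan 5448 AM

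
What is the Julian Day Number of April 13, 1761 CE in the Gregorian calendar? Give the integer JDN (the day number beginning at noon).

2364355

JDN 2451545 is 1 January 2000 CE (Gregorian); the target day is −87190 days from there, so JDN = 2364355.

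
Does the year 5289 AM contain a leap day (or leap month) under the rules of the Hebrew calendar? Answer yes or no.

Hebrew year 5289 is year 7 of its 19-year Metonic cycle; leap years are at positions 3, 6, 8, 11, 14, 17, 19, so it is a common year (12 months).

no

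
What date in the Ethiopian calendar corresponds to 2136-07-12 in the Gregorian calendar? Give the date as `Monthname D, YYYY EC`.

Hamle 4, 2128 EC

Both dates share Julian Day Number 2501411; in the Ethiopian calendar that is 4 Hamle 2128 EC.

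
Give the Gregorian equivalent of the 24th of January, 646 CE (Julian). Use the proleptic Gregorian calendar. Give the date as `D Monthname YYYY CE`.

At this point the Julian calendar is 3 days behind the Gregorian.
24 January 646 Julian + 3 days → 27 January 646 Gregorian.

27 January 646 CE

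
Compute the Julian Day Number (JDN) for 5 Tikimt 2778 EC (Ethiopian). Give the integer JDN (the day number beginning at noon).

Equivalently 21 October 2785 (Gregorian).
JDN 2451545 is 1 January 2000 CE (Gregorian); the target day is +287009 days from there, so JDN = 2738554.

2738554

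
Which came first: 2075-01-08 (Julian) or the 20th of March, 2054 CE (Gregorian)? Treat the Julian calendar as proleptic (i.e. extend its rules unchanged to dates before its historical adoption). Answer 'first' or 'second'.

Converting both to JDN: 2478959 vs 2471347; the smaller is the second.

second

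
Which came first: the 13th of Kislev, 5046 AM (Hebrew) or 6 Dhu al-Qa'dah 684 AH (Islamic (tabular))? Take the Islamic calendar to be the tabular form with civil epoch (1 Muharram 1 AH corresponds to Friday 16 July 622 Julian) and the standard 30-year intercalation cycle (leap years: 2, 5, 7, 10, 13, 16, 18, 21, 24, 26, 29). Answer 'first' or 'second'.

first

Converting both to JDN: 2190720 vs 2190772; the smaller is the first.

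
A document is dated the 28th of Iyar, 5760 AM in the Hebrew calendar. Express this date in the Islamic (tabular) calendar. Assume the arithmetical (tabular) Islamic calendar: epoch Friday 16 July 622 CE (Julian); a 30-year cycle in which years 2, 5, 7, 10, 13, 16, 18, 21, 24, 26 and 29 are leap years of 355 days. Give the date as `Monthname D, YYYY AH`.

Julian Day Number of the source date = 2451698.
Converting JDN 2451698 to the tabular Islamic calendar gives 28 Safar 1421 AH.

Safar 28, 1421 AH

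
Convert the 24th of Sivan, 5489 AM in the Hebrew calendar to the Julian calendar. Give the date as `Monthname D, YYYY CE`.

Julian Day Number of the source date = 2352736.
Converting JDN 2352736 to the Julian calendar gives 10 June 1729 CE.

June 10, 1729 CE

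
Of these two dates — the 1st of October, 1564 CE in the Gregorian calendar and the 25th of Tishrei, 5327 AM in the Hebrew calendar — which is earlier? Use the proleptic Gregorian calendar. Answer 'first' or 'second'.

Converting both to JDN: 2292573 vs 2293320; the smaller is the first.

first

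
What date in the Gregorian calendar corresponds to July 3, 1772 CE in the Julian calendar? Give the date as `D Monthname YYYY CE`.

The Julian–Gregorian offset here is 11 days (Julian trailing).
3 July 1772 Julian + 11 days → 14 July 1772 Gregorian.

14 July 1772 CE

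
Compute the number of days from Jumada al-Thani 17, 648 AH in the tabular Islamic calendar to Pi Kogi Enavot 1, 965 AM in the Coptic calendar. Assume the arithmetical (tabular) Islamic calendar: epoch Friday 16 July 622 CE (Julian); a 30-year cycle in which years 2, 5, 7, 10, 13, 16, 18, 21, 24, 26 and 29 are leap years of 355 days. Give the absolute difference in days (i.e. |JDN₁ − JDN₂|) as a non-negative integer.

388

JDN of the first date = 2177879.
JDN of the second date = 2177491.
|2177491 − 2177879| = 388.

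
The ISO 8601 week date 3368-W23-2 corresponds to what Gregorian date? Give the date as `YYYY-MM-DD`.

ISO week 1 of 3368 is the week containing the first Thursday of 3368.
Week 23, day 2 (Tuesday) lands on 3368-06-07.

3368-06-07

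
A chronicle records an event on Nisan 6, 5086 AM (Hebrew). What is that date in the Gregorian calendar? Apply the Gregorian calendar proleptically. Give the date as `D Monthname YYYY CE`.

19 March 1326 CE

Julian Day Number of the source date = 2205449.
Converting JDN 2205449 to the Gregorian calendar gives 19 March 1326 CE.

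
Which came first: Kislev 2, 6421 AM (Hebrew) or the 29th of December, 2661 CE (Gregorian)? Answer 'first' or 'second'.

Converting both to JDN: 2692935 vs 2693333; the smaller is the first.

first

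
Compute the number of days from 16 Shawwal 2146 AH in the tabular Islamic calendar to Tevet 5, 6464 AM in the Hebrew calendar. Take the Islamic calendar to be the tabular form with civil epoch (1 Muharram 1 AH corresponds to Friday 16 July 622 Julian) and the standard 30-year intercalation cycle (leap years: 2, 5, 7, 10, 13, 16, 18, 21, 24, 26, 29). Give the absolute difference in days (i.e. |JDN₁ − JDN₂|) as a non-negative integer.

158

First date → JDN 2708837; second date → JDN 2708679.
The interval is |2708837 − 2708679| = 158 days.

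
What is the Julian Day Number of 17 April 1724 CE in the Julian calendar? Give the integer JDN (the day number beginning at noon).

2350856

Equivalently 28 April 1724 (Gregorian).
JDN 2299161 is 15 October 1582 CE (Gregorian); the target day is +51695 days from there, so JDN = 2350856.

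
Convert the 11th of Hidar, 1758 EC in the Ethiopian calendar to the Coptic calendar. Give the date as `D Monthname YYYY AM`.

The source date corresponds to 18 November 1765 in the Gregorian calendar (JDN 2366035).
That day falls on 11 Hathor 1482 AM in the Coptic calendar.

11 Hathor 1482 AM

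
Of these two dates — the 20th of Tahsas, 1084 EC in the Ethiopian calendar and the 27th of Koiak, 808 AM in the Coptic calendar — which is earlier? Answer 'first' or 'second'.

The two dates have Julian Day Numbers 2119896 and 2119903 respectively.
Since 2119896 < 2119903, the first date comes first.

first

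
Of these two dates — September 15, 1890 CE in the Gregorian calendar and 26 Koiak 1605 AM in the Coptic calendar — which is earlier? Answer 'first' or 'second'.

Converting both to JDN: 2411626 vs 2411006; the smaller is the second.

second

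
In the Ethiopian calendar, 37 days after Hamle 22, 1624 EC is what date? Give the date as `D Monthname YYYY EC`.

29 Nehase 1624 EC

Counting 37 days forward from JDN 2317343 reaches JDN 2317380, which is 29 Nehase 1624 EC.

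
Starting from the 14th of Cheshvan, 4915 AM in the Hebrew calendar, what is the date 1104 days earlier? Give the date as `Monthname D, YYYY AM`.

Cheshvan 2, 4912 AM

Counting 1104 days back from JDN 2142851 reaches JDN 2141747, which is Cheshvan 2, 4912 AM.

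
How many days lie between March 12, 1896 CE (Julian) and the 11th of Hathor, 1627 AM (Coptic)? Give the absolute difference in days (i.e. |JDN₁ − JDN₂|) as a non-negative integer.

First date → JDN 2413643; second date → JDN 2418996.
The interval is |2413643 − 2418996| = 5353 days.

5353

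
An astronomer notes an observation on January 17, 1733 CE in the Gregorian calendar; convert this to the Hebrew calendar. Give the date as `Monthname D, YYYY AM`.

Shevat 1, 5493 AM

Both dates share Julian Day Number 2354042; in the Hebrew calendar that is 1 Shevat 5493 AM.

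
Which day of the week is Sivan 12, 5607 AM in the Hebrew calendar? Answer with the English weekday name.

This is JDN 2395809 (27 May 1847 Gregorian).
Since JDN mod 7 = 3 (0 = Monday), the day is Thursday.

Thursday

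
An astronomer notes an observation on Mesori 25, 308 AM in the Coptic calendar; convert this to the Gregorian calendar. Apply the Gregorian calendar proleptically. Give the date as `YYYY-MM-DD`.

Both dates share Julian Day Number 1937516; in the Gregorian calendar that is 20 August 592 CE.

0592-08-20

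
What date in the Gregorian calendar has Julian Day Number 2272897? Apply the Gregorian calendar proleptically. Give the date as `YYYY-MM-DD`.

1510-11-18

Counting from JDN 2299161 = 15 Oct 1582 gives an offset of -26264 days.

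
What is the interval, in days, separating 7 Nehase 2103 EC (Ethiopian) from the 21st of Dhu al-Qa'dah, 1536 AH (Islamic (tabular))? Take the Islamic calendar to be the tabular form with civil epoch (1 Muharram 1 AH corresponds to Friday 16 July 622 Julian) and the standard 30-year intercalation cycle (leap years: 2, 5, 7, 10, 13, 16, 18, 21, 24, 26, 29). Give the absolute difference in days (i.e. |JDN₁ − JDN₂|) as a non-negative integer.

First date → JDN 2492312; second date → JDN 2492708.
The interval is |2492312 − 2492708| = 396 days.

396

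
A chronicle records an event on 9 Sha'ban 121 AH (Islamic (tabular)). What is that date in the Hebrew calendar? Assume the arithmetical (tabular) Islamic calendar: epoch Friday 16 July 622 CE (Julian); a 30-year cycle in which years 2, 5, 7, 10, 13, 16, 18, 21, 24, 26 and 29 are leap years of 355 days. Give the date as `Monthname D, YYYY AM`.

Av 11, 4499 AM

Both dates share Julian Day Number 1991179; in the Hebrew calendar that is 11 Av 4499 AM.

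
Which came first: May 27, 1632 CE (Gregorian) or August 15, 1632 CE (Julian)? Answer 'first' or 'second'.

first

The two dates have Julian Day Numbers 2317283 and 2317373 respectively.
Since 2317283 < 2317373, the first date comes first.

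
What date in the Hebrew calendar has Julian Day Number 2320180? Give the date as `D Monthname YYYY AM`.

10 Iyar 5400 AM

JDN 2320180 is 2 May 1640 in the Gregorian calendar.
In the Hebrew calendar that day is 10 Iyar 5400 AM.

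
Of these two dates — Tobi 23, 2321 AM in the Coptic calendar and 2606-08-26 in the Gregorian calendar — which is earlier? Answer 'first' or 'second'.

First date → JDN 2672552; second date → JDN 2673119.
JDN 2672552 < JDN 2673119, so the first date is earlier.

first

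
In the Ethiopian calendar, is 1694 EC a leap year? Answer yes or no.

1694 mod 4 = 2; in the Ethiopian calendar a year is leap when year mod 4 = 3, so it is a common year.

no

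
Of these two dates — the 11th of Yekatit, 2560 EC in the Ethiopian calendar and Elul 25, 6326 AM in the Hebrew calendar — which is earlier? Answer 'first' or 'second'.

The two dates have Julian Day Numbers 2659056 and 2658526 respectively.
Since 2658526 < 2659056, the second date comes first.

second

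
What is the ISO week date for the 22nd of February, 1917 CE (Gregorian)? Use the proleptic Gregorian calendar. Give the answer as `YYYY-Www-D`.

The weekday is Thursday (ISO weekday 4).
That Thursday belongs to ISO week 8 of ISO year 1917.

1917-W08-4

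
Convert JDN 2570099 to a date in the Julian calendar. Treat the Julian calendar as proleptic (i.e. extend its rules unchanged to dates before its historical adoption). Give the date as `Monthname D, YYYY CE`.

The Gregorian equivalent of JDN 2570099 is 4 August 2324.
In the Julian calendar that day is July 19, 2324 CE.

July 19, 2324 CE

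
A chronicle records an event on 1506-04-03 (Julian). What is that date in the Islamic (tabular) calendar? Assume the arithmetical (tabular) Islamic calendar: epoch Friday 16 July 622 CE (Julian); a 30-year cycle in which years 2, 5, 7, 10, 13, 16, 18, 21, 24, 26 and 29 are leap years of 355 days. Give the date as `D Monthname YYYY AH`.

The source date corresponds to 13 April 1506 in the proleptic Gregorian calendar (JDN 2271217).
That day falls on 9 Dhu al-Qa'dah 911 AH in the tabular Islamic calendar.

9 Dhu al-Qa'dah 911 AH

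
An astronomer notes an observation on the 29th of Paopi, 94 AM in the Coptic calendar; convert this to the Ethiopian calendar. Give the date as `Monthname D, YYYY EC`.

Julian Day Number of the source date = 1859056.
Converting JDN 1859056 to the Ethiopian calendar gives 29 Tikimt 370 EC.

Tikimt 29, 370 EC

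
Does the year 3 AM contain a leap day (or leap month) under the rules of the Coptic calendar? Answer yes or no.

yes

3 mod 4 = 3; in the Coptic calendar a year is leap when year mod 4 = 3, so it is a leap year.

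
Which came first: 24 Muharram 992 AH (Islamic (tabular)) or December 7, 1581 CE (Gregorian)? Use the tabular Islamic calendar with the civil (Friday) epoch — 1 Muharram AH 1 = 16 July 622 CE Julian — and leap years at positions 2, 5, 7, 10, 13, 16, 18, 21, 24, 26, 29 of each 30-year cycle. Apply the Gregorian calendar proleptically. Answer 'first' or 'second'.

second

The two dates have Julian Day Numbers 2299640 and 2298849 respectively.
Since 2298849 < 2299640, the second date comes first.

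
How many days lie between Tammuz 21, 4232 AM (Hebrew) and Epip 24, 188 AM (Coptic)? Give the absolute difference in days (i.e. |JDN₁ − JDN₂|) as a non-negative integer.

First date → JDN 1893650; second date → JDN 1893655.
The interval is |1893650 − 1893655| = 5 days.

5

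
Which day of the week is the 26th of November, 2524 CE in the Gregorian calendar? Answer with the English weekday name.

Since JDN mod 7 = 6 (0 = Monday), the day is Sunday.

Sunday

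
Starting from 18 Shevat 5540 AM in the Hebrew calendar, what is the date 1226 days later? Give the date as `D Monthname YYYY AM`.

The starting date is JDN 2371216; 2371216 + 1226 = 2372442.
JDN 2372442 corresponds to 4 Sivan 5543 AM.

4 Sivan 5543 AM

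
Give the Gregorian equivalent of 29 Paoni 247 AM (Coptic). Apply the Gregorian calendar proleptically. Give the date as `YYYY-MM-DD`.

0531-06-25

Julian Day Number of the source date = 1915179.
Converting JDN 1915179 to the Gregorian calendar gives 25 June 531 CE.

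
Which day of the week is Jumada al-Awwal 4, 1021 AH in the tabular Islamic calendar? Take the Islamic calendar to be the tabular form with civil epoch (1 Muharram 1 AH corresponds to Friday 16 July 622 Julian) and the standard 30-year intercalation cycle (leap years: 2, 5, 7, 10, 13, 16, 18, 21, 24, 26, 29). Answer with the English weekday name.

Tuesday

In the Gregorian calendar this is 3 July 1612 (JDN 2310015).
2310015 ≡ 1 (mod 7); counting from Monday = 0 gives Tuesday.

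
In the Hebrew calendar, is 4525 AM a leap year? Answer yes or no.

Hebrew year 4525 is year 3 of its 19-year Metonic cycle; leap years are at positions 3, 6, 8, 11, 14, 17, 19, so it is a leap year (13 months).

yes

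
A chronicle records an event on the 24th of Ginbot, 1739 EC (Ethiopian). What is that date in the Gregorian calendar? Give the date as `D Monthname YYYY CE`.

30 May 1747 CE

Julian Day Number of the source date = 2359288.
Converting JDN 2359288 to the Gregorian calendar gives 30 May 1747 CE.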